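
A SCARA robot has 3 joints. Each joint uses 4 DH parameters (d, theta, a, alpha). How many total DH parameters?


Given: 3 joints, 4 DH parameters per joint (d, theta, a, alpha)
Total DH parameters = number_of_joints * 4
Total = 3 * 4
Total = 12

12


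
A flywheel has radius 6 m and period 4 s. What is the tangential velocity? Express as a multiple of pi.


Given: radius r = 6 m, period T = 4 s
Using v = 2*pi*r / T
v = 2*pi*6 / 4
v = 12*pi / 4
v = 3*pi m/s

3*pi m/s


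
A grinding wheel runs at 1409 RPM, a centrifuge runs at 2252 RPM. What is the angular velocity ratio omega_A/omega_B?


Given: RPM_A = 1409, RPM_B = 2252
omega = 2*pi*RPM/60, so omega_A/omega_B = RPM_A / RPM_B
omega_A/omega_B = 1409 / 2252
omega_A/omega_B = 1409/2252

1409/2252


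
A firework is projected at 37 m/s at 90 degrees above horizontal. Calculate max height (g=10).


Given: v0 = 37 m/s, theta = 90 deg, g = 10 m/s^2
sin^2(90) = 1
Using H = v0^2 * sin^2(theta) / (2*g)
H = 37^2 * 1 / (2*10)
H = 1369 * 1 / 20
H = 1369 / 20
H = 1369/20 m

1369/20 m


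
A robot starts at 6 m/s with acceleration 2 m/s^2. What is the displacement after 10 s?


Given: v0 = 6 m/s, a = 2 m/s^2, t = 10 s
Using s = v0*t + (1/2)*a*t^2
s = 6*10 + (1/2)*2*10^2
s = 60 + (1/2)*200
s = 60 + 100
s = 160

160 m


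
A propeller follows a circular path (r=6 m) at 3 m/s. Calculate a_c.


Given: v = 3 m/s, r = 6 m
Using a_c = v^2 / r
a_c = 3^2 / 6
a_c = 9 / 6
a_c = 3/2 m/s^2

3/2 m/s^2


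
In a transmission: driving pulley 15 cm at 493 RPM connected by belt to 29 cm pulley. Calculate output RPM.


Given: D1 = 15 cm, w1 = 493 RPM, D2 = 29 cm
Using D1*w1 = D2*w2
w2 = D1*w1 / D2
w2 = 15*493 / 29
w2 = 7395 / 29
w2 = 255 RPM

255 RPM


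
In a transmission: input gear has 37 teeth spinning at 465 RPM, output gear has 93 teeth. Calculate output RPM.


Given: N1 = 37 teeth, w1 = 465 RPM, N2 = 93 teeth
Using N1*w1 = N2*w2
w2 = N1*w1 / N2
w2 = 37*465 / 93
w2 = 17205 / 93
w2 = 185 RPM

185 RPM


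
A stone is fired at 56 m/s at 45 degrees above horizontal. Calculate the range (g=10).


Given: v0 = 56 m/s, theta = 45 deg, g = 10 m/s^2
sin(2*45) = sin(90) = 1
Using R = v0^2 * sin(2*theta) / g
R = 56^2 * 1 / 10
R = 3136 / 10
R = 1568/5 m

1568/5 m


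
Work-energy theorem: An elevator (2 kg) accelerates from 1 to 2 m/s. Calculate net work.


Given: m = 2 kg, v0 = 1 m/s, v = 2 m/s
Using W = (1/2)*m*(v^2 - v0^2)
v^2 = 2^2 = 4
v0^2 = 1^2 = 1
v^2 - v0^2 = 4 - 1 = 3
W = (1/2)*2*3 = 3 J

3 J


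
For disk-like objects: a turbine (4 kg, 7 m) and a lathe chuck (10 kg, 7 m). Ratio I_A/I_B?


Given: M1=4 kg, R1=7 m, M2=10 kg, R2=7 m
For a disk: I = (1/2)*M*R^2, so I_A/I_B = (M1*R1^2)/(M2*R2^2)
M1*R1^2 = 4*49 = 196
M2*R2^2 = 10*49 = 490
I_A/I_B = 196/490 = 2/5

2/5


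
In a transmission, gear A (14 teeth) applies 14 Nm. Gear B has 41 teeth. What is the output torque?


Given: N1 = 14, N2 = 41, T1 = 14 Nm
Using T2/T1 = N2/N1
T2 = T1 * N2 / N1
T2 = 14 * 41 / 14
T2 = 574 / 14
T2 = 41 Nm

41 Nm


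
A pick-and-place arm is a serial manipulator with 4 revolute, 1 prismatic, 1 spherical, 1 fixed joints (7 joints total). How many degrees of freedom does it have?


Given: serial robot with 4 revolute, 1 prismatic, 1 spherical, 1 fixed joints
DOF contribution per joint type: revolute=1, prismatic=1, spherical=3, fixed=0
DOF = 4*1 + 1*1 + 1*3 + 1*0
DOF = 8

8


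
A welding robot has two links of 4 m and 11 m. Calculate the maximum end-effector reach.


Given: L1 = 4 m, L2 = 11 m
For a 2-link planar arm, max reach = L1 + L2 (fully extended)
Max reach = 4 + 11
Max reach = 15 m

15 m


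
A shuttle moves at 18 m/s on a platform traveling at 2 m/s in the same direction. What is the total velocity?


Given: object velocity = 18 m/s, platform velocity = 2 m/s (same direction)
Using classical velocity addition: v_total = v_object + v_platform
v_total = 18 + 2
v_total = 20 m/s

20 m/s


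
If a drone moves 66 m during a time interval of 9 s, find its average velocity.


Given: distance d = 66 m, time t = 9 s
Using v = d / t
v = 66 / 9
v = 22/3 m/s

22/3 m/s


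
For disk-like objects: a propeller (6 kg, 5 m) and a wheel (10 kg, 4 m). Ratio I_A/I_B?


Given: M1=6 kg, R1=5 m, M2=10 kg, R2=4 m
For a disk: I = (1/2)*M*R^2, so I_A/I_B = (M1*R1^2)/(M2*R2^2)
M1*R1^2 = 6*25 = 150
M2*R2^2 = 10*16 = 160
I_A/I_B = 150/160 = 15/16

15/16


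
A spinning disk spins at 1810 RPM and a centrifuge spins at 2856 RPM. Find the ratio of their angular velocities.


Given: RPM_A = 1810, RPM_B = 2856
omega = 2*pi*RPM/60, so omega_A/omega_B = RPM_A / RPM_B
omega_A/omega_B = 1810 / 2856
omega_A/omega_B = 905/1428

905/1428


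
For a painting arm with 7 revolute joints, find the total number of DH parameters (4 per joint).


Given: 7 joints, 4 DH parameters per joint (d, theta, a, alpha)
Total DH parameters = number_of_joints * 4
Total = 7 * 4
Total = 28

28


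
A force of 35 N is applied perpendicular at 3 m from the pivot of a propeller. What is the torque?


Given: F = 35 N, r = 3 m, angle = 90 deg (perpendicular)
Using tau = F * r * sin(90)
sin(90) = 1
tau = 35 * 3 * 1
tau = 105 Nm

105 Nm


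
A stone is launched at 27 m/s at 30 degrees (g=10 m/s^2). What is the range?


Given: v0 = 27 m/s, theta = 30 deg, g = 10 m/s^2
sin(2*30) = sin(60) = sqrt(3)/2
Using R = v0^2 * sin(2*theta) / g
R = 27^2 * (sqrt(3)/2) / 10
R = 729 * sqrt(3) / 20
R = 729/20*sqrt(3) m

729/20*sqrt(3) m


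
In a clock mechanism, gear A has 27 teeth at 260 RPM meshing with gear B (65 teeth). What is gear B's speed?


Given: N1 = 27 teeth, w1 = 260 RPM, N2 = 65 teeth
Using N1*w1 = N2*w2
w2 = N1*w1 / N2
w2 = 27*260 / 65
w2 = 7020 / 65
w2 = 108 RPM

108 RPM


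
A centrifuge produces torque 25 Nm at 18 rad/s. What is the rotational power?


Given: tau = 25 Nm, omega = 18 rad/s
Using P = tau * omega
P = 25 * 18
P = 450 W

450 W


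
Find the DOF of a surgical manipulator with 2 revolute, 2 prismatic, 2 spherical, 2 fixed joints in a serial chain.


Given: serial robot with 2 revolute, 2 prismatic, 2 spherical, 2 fixed joints
DOF contribution per joint type: revolute=1, prismatic=1, spherical=3, fixed=0
DOF = 2*1 + 2*1 + 2*3 + 2*0
DOF = 10

10


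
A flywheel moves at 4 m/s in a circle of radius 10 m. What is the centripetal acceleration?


Given: v = 4 m/s, r = 10 m
Using a_c = v^2 / r
a_c = 4^2 / 10
a_c = 16 / 10
a_c = 8/5 m/s^2

8/5 m/s^2


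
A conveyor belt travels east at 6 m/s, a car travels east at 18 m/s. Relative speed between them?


Given: v_A = 6 m/s east, v_B = 18 m/s east
Both move in the same direction; relative speed = |v_A - v_B|
|6 - 18| = |-12|
= 12 m/s

12 m/s


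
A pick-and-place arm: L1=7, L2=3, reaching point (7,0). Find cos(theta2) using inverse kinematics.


Given: L1 = 7, L2 = 3, target (x, y) = (7, 0)
Using cos(theta2) = (x^2 + y^2 - L1^2 - L2^2) / (2*L1*L2)
x^2 + y^2 = 7^2 + 0 = 49
L1^2 + L2^2 = 49 + 9 = 58
Numerator = 49 - 58 = -9
Denominator = 2*7*3 = 42
cos(theta2) = -9/42 = -3/14

-3/14


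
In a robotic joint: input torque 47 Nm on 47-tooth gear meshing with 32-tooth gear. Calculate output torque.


Given: N1 = 47, N2 = 32, T1 = 47 Nm
Using T2/T1 = N2/N1
T2 = T1 * N2 / N1
T2 = 47 * 32 / 47
T2 = 1504 / 47
T2 = 32 Nm

32 Nm


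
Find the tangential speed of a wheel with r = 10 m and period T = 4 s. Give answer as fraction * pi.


Given: radius r = 10 m, period T = 4 s
Using v = 2*pi*r / T
v = 2*pi*10 / 4
v = 20*pi / 4
v = 5*pi m/s

5*pi m/s


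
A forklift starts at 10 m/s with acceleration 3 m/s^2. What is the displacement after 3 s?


Given: v0 = 10 m/s, a = 3 m/s^2, t = 3 s
Using s = v0*t + (1/2)*a*t^2
s = 10*3 + (1/2)*3*3^2
s = 30 + (1/2)*27
s = 30 + 27/2
s = 87/2

87/2 m


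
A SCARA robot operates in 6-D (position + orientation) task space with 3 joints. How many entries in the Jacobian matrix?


Given: task space dimension = 6, joints = 3
Jacobian is a 6 x 3 matrix
Total entries = rows * columns
Total = 6 * 3
Total = 18

18


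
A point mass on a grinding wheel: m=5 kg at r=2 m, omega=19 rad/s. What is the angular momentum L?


Given: m = 5 kg, r = 2 m, omega = 19 rad/s
For a point mass: I = m*r^2
I = 5*2^2 = 5*4 = 20
L = I*omega = 20*19
L = 380 kg*m^2/s

380 kg*m^2/s


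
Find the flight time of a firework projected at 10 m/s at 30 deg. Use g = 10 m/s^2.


Given: v0 = 10 m/s, theta = 30 deg, g = 10 m/s^2
sin(30) = 1/2
Using T = 2*v0*sin(theta) / g
T = 2*10*1/2 / 10
T = 10 / 10
T = 1 s

1 s


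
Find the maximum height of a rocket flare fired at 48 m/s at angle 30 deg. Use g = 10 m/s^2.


Given: v0 = 48 m/s, theta = 30 deg, g = 10 m/s^2
sin^2(30) = 1/4
Using H = v0^2 * sin^2(theta) / (2*g)
H = 48^2 * 1/4 / (2*10)
H = 2304 * 1/4 / 20
H = 576 / 20
H = 144/5 m

144/5 m


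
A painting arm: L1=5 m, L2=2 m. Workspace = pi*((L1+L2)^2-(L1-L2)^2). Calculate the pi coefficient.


Given: L1 = 5, L2 = 2
(L1+L2)^2 = (7)^2 = 49
(L1-L2)^2 = (3)^2 = 9
Difference = 49 - 9 = 40
This equals 4*L1*L2 = 4*5*2 = 40
Workspace area = 40*pi

40


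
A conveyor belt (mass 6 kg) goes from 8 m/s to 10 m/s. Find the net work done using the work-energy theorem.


Given: m = 6 kg, v0 = 8 m/s, v = 10 m/s
Using W = (1/2)*m*(v^2 - v0^2)
v^2 = 10^2 = 100
v0^2 = 8^2 = 64
v^2 - v0^2 = 100 - 64 = 36
W = (1/2)*6*36 = 108 J

108 J


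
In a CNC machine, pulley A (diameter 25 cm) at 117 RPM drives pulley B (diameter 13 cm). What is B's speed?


Given: D1 = 25 cm, w1 = 117 RPM, D2 = 13 cm
Using D1*w1 = D2*w2
w2 = D1*w1 / D2
w2 = 25*117 / 13
w2 = 2925 / 13
w2 = 225 RPM

225 RPM


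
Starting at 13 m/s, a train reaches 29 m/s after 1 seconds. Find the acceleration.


Given: initial velocity v0 = 13 m/s, final velocity v = 29 m/s, time t = 1 s
Using a = (v - v0) / t
a = (29 - 13) / 1
a = 16 / 1
a = 16 m/s^2

16 m/s^2


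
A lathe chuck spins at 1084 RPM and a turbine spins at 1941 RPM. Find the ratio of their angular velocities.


Given: RPM_A = 1084, RPM_B = 1941
omega = 2*pi*RPM/60, so omega_A/omega_B = RPM_A / RPM_B
omega_A/omega_B = 1084 / 1941
omega_A/omega_B = 1084/1941

1084/1941


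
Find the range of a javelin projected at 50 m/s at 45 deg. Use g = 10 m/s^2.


Given: v0 = 50 m/s, theta = 45 deg, g = 10 m/s^2
sin(2*45) = sin(90) = 1
Using R = v0^2 * sin(2*theta) / g
R = 50^2 * 1 / 10
R = 2500 / 10
R = 250 m

250 m


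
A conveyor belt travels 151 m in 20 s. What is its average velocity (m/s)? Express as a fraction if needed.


Given: distance d = 151 m, time t = 20 s
Using v = d / t
v = 151 / 20
v = 151/20 m/s

151/20 m/s


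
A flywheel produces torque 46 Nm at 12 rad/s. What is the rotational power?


Given: tau = 46 Nm, omega = 12 rad/s
Using P = tau * omega
P = 46 * 12
P = 552 W

552 W


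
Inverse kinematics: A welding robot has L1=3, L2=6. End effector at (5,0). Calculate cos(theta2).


Given: L1 = 3, L2 = 6, target (x, y) = (5, 0)
Using cos(theta2) = (x^2 + y^2 - L1^2 - L2^2) / (2*L1*L2)
x^2 + y^2 = 5^2 + 0 = 25
L1^2 + L2^2 = 9 + 36 = 45
Numerator = 25 - 45 = -20
Denominator = 2*3*6 = 36
cos(theta2) = -20/36 = -5/9

-5/9


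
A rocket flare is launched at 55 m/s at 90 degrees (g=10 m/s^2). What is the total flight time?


Given: v0 = 55 m/s, theta = 90 deg, g = 10 m/s^2
sin(90) = 1
Using T = 2*v0*sin(theta) / g
T = 2*55*1 / 10
T = 110 / 10
T = 11 s

11 s


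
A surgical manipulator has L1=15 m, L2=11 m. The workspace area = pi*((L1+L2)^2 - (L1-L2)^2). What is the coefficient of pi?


Given: L1 = 15, L2 = 11
(L1+L2)^2 = (26)^2 = 676
(L1-L2)^2 = (4)^2 = 16
Difference = 676 - 16 = 660
This equals 4*L1*L2 = 4*15*11 = 660
Workspace area = 660*pi

660


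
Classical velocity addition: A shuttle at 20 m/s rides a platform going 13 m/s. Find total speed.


Given: object velocity = 20 m/s, platform velocity = 13 m/s (same direction)
Using classical velocity addition: v_total = v_object + v_platform
v_total = 20 + 13
v_total = 33 m/s

33 m/s


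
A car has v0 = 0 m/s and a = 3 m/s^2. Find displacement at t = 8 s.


Given: v0 = 0 m/s, a = 3 m/s^2, t = 8 s
Using s = v0*t + (1/2)*a*t^2
s = 0*8 + (1/2)*3*8^2
s = 0 + (1/2)*192
s = 0 + 96
s = 96

96 m


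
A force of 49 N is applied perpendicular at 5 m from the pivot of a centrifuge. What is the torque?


Given: F = 49 N, r = 5 m, angle = 90 deg (perpendicular)
Using tau = F * r * sin(90)
sin(90) = 1
tau = 49 * 5 * 1
tau = 245 Nm

245 Nm


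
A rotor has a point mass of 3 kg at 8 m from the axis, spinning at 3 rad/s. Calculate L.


Given: m = 3 kg, r = 8 m, omega = 3 rad/s
For a point mass: I = m*r^2
I = 3*8^2 = 3*64 = 192
L = I*omega = 192*3
L = 576 kg*m^2/s

576 kg*m^2/s


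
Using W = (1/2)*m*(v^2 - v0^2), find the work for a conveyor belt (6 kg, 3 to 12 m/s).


Given: m = 6 kg, v0 = 3 m/s, v = 12 m/s
Using W = (1/2)*m*(v^2 - v0^2)
v^2 = 12^2 = 144
v0^2 = 3^2 = 9
v^2 - v0^2 = 144 - 9 = 135
W = (1/2)*6*135 = 405 J

405 J


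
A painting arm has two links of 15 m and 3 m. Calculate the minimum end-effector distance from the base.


Given: L1 = 15 m, L2 = 3 m
For a 2-link planar arm, min reach = |L1 - L2| (second link folded back)
Min reach = |15 - 3|
Min reach = 12 m

12 m


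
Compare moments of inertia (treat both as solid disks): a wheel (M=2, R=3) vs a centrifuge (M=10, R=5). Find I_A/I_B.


Given: M1=2 kg, R1=3 m, M2=10 kg, R2=5 m
For a disk: I = (1/2)*M*R^2, so I_A/I_B = (M1*R1^2)/(M2*R2^2)
M1*R1^2 = 2*9 = 18
M2*R2^2 = 10*25 = 250
I_A/I_B = 18/250 = 9/125

9/125


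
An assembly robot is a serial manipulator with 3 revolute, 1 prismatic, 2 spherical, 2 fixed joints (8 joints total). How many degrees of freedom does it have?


Given: serial robot with 3 revolute, 1 prismatic, 2 spherical, 2 fixed joints
DOF contribution per joint type: revolute=1, prismatic=1, spherical=3, fixed=0
DOF = 3*1 + 1*1 + 2*3 + 2*0
DOF = 10

10


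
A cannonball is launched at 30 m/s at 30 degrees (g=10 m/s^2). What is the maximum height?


Given: v0 = 30 m/s, theta = 30 deg, g = 10 m/s^2
sin^2(30) = 1/4
Using H = v0^2 * sin^2(theta) / (2*g)
H = 30^2 * 1/4 / (2*10)
H = 900 * 1/4 / 20
H = 225 / 20
H = 45/4 m

45/4 m


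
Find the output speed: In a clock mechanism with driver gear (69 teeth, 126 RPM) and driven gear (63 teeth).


Given: N1 = 69 teeth, w1 = 126 RPM, N2 = 63 teeth
Using N1*w1 = N2*w2
w2 = N1*w1 / N2
w2 = 69*126 / 63
w2 = 8694 / 63
w2 = 138 RPM

138 RPM


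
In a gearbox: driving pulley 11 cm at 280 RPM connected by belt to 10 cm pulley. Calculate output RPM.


Given: D1 = 11 cm, w1 = 280 RPM, D2 = 10 cm
Using D1*w1 = D2*w2
w2 = D1*w1 / D2
w2 = 11*280 / 10
w2 = 3080 / 10
w2 = 308 RPM

308 RPM


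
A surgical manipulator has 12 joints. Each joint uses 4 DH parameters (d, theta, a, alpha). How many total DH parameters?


Given: 12 joints, 4 DH parameters per joint (d, theta, a, alpha)
Total DH parameters = number_of_joints * 4
Total = 12 * 4
Total = 48

48


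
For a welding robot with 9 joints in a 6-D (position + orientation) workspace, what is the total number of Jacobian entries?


Given: task space dimension = 6, joints = 9
Jacobian is a 6 x 9 matrix
Total entries = rows * columns
Total = 6 * 9
Total = 54

54


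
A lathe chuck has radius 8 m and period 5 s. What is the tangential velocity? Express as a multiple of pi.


Given: radius r = 8 m, period T = 5 s
Using v = 2*pi*r / T
v = 2*pi*8 / 5
v = 16*pi / 5
v = 16/5*pi m/s

16/5*pi m/s


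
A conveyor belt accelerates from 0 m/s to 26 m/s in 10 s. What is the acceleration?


Given: initial velocity v0 = 0 m/s, final velocity v = 26 m/s, time t = 10 s
Using a = (v - v0) / t
a = (26 - 0) / 10
a = 26 / 10
a = 13/5 m/s^2

13/5 m/s^2


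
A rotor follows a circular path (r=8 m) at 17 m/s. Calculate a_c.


Given: v = 17 m/s, r = 8 m
Using a_c = v^2 / r
a_c = 17^2 / 8
a_c = 289 / 8
a_c = 289/8 m/s^2

289/8 m/s^2


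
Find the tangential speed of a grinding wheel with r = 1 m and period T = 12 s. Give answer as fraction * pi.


Given: radius r = 1 m, period T = 12 s
Using v = 2*pi*r / T
v = 2*pi*1 / 12
v = 2*pi / 12
v = 1/6*pi m/s

1/6*pi m/s


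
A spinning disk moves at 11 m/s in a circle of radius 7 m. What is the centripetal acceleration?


Given: v = 11 m/s, r = 7 m
Using a_c = v^2 / r
a_c = 11^2 / 7
a_c = 121 / 7
a_c = 121/7 m/s^2

121/7 m/s^2


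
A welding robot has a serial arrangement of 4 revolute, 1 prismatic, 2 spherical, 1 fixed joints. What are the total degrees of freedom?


Given: serial robot with 4 revolute, 1 prismatic, 2 spherical, 1 fixed joints
DOF contribution per joint type: revolute=1, prismatic=1, spherical=3, fixed=0
DOF = 4*1 + 1*1 + 2*3 + 1*0
DOF = 11

11


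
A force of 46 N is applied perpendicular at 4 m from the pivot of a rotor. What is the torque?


Given: F = 46 N, r = 4 m, angle = 90 deg (perpendicular)
Using tau = F * r * sin(90)
sin(90) = 1
tau = 46 * 4 * 1
tau = 184 Nm

184 Nm


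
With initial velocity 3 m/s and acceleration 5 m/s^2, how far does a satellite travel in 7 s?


Given: v0 = 3 m/s, a = 5 m/s^2, t = 7 s
Using s = v0*t + (1/2)*a*t^2
s = 3*7 + (1/2)*5*7^2
s = 21 + (1/2)*245
s = 21 + 245/2
s = 287/2

287/2 m


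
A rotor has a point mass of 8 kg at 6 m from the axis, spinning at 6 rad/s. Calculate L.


Given: m = 8 kg, r = 6 m, omega = 6 rad/s
For a point mass: I = m*r^2
I = 8*6^2 = 8*36 = 288
L = I*omega = 288*6
L = 1728 kg*m^2/s

1728 kg*m^2/s


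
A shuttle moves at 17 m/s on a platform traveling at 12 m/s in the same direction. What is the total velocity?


Given: object velocity = 17 m/s, platform velocity = 12 m/s (same direction)
Using classical velocity addition: v_total = v_object + v_platform
v_total = 17 + 12
v_total = 29 m/s

29 m/s


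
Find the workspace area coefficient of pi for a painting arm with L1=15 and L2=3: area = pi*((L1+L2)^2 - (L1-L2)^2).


Given: L1 = 15, L2 = 3
(L1+L2)^2 = (18)^2 = 324
(L1-L2)^2 = (12)^2 = 144
Difference = 324 - 144 = 180
This equals 4*L1*L2 = 4*15*3 = 180
Workspace area = 180*pi

180


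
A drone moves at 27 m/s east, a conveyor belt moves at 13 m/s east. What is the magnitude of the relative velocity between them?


Given: v_A = 27 m/s east, v_B = 13 m/s east
Both move in the same direction; relative speed = |v_A - v_B|
|27 - 13| = |14|
= 14 m/s

14 m/s


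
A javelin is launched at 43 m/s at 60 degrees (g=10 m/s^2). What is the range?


Given: v0 = 43 m/s, theta = 60 deg, g = 10 m/s^2
sin(2*60) = sin(120) = sqrt(3)/2
Using R = v0^2 * sin(2*theta) / g
R = 43^2 * (sqrt(3)/2) / 10
R = 1849 * sqrt(3) / 20
R = 1849/20*sqrt(3) m

1849/20*sqrt(3) m


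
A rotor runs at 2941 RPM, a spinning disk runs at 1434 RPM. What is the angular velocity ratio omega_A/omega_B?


Given: RPM_A = 2941, RPM_B = 1434
omega = 2*pi*RPM/60, so omega_A/omega_B = RPM_A / RPM_B
omega_A/omega_B = 2941 / 1434
omega_A/omega_B = 2941/1434

2941/1434


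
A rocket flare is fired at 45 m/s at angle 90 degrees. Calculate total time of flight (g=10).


Given: v0 = 45 m/s, theta = 90 deg, g = 10 m/s^2
sin(90) = 1
Using T = 2*v0*sin(theta) / g
T = 2*45*1 / 10
T = 90 / 10
T = 9 s

9 s


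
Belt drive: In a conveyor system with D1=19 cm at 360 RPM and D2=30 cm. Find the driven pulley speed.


Given: D1 = 19 cm, w1 = 360 RPM, D2 = 30 cm
Using D1*w1 = D2*w2
w2 = D1*w1 / D2
w2 = 19*360 / 30
w2 = 6840 / 30
w2 = 228 RPM

228 RPM


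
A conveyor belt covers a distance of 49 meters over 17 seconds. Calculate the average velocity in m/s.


Given: distance d = 49 m, time t = 17 s
Using v = d / t
v = 49 / 17
v = 49/17 m/s

49/17 m/s


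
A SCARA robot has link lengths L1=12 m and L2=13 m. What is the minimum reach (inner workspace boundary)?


Given: L1 = 12 m, L2 = 13 m
For a 2-link planar arm, min reach = |L1 - L2| (second link folded back)
Min reach = |12 - 13|
Min reach = 1 m

1 m


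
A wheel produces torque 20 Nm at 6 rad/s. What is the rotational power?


Given: tau = 20 Nm, omega = 6 rad/s
Using P = tau * omega
P = 20 * 6
P = 120 W

120 W


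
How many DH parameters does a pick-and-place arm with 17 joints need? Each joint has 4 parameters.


Given: 17 joints, 4 DH parameters per joint (d, theta, a, alpha)
Total DH parameters = number_of_joints * 4
Total = 17 * 4
Total = 68

68


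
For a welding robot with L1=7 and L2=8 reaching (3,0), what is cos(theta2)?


Given: L1 = 7, L2 = 8, target (x, y) = (3, 0)
Using cos(theta2) = (x^2 + y^2 - L1^2 - L2^2) / (2*L1*L2)
x^2 + y^2 = 3^2 + 0 = 9
L1^2 + L2^2 = 49 + 64 = 113
Numerator = 9 - 113 = -104
Denominator = 2*7*8 = 112
cos(theta2) = -104/112 = -13/14

-13/14


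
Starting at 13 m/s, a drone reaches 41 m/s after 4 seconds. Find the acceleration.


Given: initial velocity v0 = 13 m/s, final velocity v = 41 m/s, time t = 4 s
Using a = (v - v0) / t
a = (41 - 13) / 4
a = 28 / 4
a = 7 m/s^2

7 m/s^2


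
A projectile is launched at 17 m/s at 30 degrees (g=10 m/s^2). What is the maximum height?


Given: v0 = 17 m/s, theta = 30 deg, g = 10 m/s^2
sin^2(30) = 1/4
Using H = v0^2 * sin^2(theta) / (2*g)
H = 17^2 * 1/4 / (2*10)
H = 289 * 1/4 / 20
H = 289/4 / 20
H = 289/80 m

289/80 m


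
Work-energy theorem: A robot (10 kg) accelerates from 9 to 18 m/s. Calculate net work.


Given: m = 10 kg, v0 = 9 m/s, v = 18 m/s
Using W = (1/2)*m*(v^2 - v0^2)
v^2 = 18^2 = 324
v0^2 = 9^2 = 81
v^2 - v0^2 = 324 - 81 = 243
W = (1/2)*10*243 = 1215 J

1215 J


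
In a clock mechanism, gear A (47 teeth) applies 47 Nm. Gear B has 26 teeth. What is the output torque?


Given: N1 = 47, N2 = 26, T1 = 47 Nm
Using T2/T1 = N2/N1
T2 = T1 * N2 / N1
T2 = 47 * 26 / 47
T2 = 1222 / 47
T2 = 26 Nm

26 Nm


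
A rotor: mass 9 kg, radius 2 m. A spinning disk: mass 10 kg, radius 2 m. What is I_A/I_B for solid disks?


Given: M1=9 kg, R1=2 m, M2=10 kg, R2=2 m
For a disk: I = (1/2)*M*R^2, so I_A/I_B = (M1*R1^2)/(M2*R2^2)
M1*R1^2 = 9*4 = 36
M2*R2^2 = 10*4 = 40
I_A/I_B = 36/40 = 9/10

9/10


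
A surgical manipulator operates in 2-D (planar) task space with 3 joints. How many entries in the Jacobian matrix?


Given: task space dimension = 2, joints = 3
Jacobian is a 2 x 3 matrix
Total entries = rows * columns
Total = 2 * 3
Total = 6

6


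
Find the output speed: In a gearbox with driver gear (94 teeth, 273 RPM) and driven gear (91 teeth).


Given: N1 = 94 teeth, w1 = 273 RPM, N2 = 91 teeth
Using N1*w1 = N2*w2
w2 = N1*w1 / N2
w2 = 94*273 / 91
w2 = 25662 / 91
w2 = 282 RPM

282 RPM


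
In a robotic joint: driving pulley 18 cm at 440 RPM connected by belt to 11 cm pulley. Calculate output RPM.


Given: D1 = 18 cm, w1 = 440 RPM, D2 = 11 cm
Using D1*w1 = D2*w2
w2 = D1*w1 / D2
w2 = 18*440 / 11
w2 = 7920 / 11
w2 = 720 RPM

720 RPM


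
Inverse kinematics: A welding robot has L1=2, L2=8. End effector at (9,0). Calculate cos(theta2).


Given: L1 = 2, L2 = 8, target (x, y) = (9, 0)
Using cos(theta2) = (x^2 + y^2 - L1^2 - L2^2) / (2*L1*L2)
x^2 + y^2 = 9^2 + 0 = 81
L1^2 + L2^2 = 4 + 64 = 68
Numerator = 81 - 68 = 13
Denominator = 2*2*8 = 32
cos(theta2) = 13/32 = 13/32

13/32


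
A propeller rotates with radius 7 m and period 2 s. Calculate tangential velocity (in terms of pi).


Given: radius r = 7 m, period T = 2 s
Using v = 2*pi*r / T
v = 2*pi*7 / 2
v = 14*pi / 2
v = 7*pi m/s

7*pi m/s


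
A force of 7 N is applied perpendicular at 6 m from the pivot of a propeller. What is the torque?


Given: F = 7 N, r = 6 m, angle = 90 deg (perpendicular)
Using tau = F * r * sin(90)
sin(90) = 1
tau = 7 * 6 * 1
tau = 42 Nm

42 Nm


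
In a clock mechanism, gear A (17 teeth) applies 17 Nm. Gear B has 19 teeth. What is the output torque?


Given: N1 = 17, N2 = 19, T1 = 17 Nm
Using T2/T1 = N2/N1
T2 = T1 * N2 / N1
T2 = 17 * 19 / 17
T2 = 323 / 17
T2 = 19 Nm

19 Nm


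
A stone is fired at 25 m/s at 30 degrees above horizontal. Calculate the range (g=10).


Given: v0 = 25 m/s, theta = 30 deg, g = 10 m/s^2
sin(2*30) = sin(60) = sqrt(3)/2
Using R = v0^2 * sin(2*theta) / g
R = 25^2 * (sqrt(3)/2) / 10
R = 625 * sqrt(3) / 20
R = 125/4*sqrt(3) m

125/4*sqrt(3) m


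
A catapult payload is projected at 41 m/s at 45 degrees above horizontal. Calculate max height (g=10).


Given: v0 = 41 m/s, theta = 45 deg, g = 10 m/s^2
sin^2(45) = 1/2
Using H = v0^2 * sin^2(theta) / (2*g)
H = 41^2 * 1/2 / (2*10)
H = 1681 * 1/2 / 20
H = 1681/2 / 20
H = 1681/40 m

1681/40 m


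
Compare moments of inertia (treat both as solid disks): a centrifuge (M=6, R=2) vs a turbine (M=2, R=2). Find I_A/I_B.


Given: M1=6 kg, R1=2 m, M2=2 kg, R2=2 m
For a disk: I = (1/2)*M*R^2, so I_A/I_B = (M1*R1^2)/(M2*R2^2)
M1*R1^2 = 6*4 = 24
M2*R2^2 = 2*4 = 8
I_A/I_B = 24/8 = 3

3


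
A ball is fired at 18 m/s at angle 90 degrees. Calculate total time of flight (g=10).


Given: v0 = 18 m/s, theta = 90 deg, g = 10 m/s^2
sin(90) = 1
Using T = 2*v0*sin(theta) / g
T = 2*18*1 / 10
T = 36 / 10
T = 18/5 s

18/5 s


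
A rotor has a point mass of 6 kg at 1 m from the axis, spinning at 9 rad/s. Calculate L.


Given: m = 6 kg, r = 1 m, omega = 9 rad/s
For a point mass: I = m*r^2
I = 6*1^2 = 6*1 = 6
L = I*omega = 6*9
L = 54 kg*m^2/s

54 kg*m^2/s


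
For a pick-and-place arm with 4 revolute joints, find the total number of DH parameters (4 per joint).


Given: 4 joints, 4 DH parameters per joint (d, theta, a, alpha)
Total DH parameters = number_of_joints * 4
Total = 4 * 4
Total = 16

16


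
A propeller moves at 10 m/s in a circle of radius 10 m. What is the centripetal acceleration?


Given: v = 10 m/s, r = 10 m
Using a_c = v^2 / r
a_c = 10^2 / 10
a_c = 100 / 10
a_c = 10 m/s^2

10 m/s^2


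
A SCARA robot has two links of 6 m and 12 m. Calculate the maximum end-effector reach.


Given: L1 = 6 m, L2 = 12 m
For a 2-link planar arm, max reach = L1 + L2 (fully extended)
Max reach = 6 + 12
Max reach = 18 m

18 m


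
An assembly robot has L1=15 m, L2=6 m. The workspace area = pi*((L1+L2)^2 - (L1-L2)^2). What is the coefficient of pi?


Given: L1 = 15, L2 = 6
(L1+L2)^2 = (21)^2 = 441
(L1-L2)^2 = (9)^2 = 81
Difference = 441 - 81 = 360
This equals 4*L1*L2 = 4*15*6 = 360
Workspace area = 360*pi

360


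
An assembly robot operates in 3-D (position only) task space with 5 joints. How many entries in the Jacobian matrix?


Given: task space dimension = 3, joints = 5
Jacobian is a 3 x 5 matrix
Total entries = rows * columns
Total = 3 * 5
Total = 15

15


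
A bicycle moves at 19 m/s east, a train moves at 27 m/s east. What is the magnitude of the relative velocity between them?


Given: v_A = 19 m/s east, v_B = 27 m/s east
Both move in the same direction; relative speed = |v_A - v_B|
|19 - 27| = |-8|
= 8 m/s

8 m/s


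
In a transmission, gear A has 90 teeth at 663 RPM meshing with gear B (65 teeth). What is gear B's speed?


Given: N1 = 90 teeth, w1 = 663 RPM, N2 = 65 teeth
Using N1*w1 = N2*w2
w2 = N1*w1 / N2
w2 = 90*663 / 65
w2 = 59670 / 65
w2 = 918 RPM

918 RPM


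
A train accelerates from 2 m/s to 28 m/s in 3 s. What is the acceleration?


Given: initial velocity v0 = 2 m/s, final velocity v = 28 m/s, time t = 3 s
Using a = (v - v0) / t
a = (28 - 2) / 3
a = 26 / 3
a = 26/3 m/s^2

26/3 m/s^2


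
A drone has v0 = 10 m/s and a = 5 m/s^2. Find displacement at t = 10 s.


Given: v0 = 10 m/s, a = 5 m/s^2, t = 10 s
Using s = v0*t + (1/2)*a*t^2
s = 10*10 + (1/2)*5*10^2
s = 100 + (1/2)*500
s = 100 + 250
s = 350

350 m


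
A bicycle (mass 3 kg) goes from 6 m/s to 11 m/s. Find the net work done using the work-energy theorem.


Given: m = 3 kg, v0 = 6 m/s, v = 11 m/s
Using W = (1/2)*m*(v^2 - v0^2)
v^2 = 11^2 = 121
v0^2 = 6^2 = 36
v^2 - v0^2 = 121 - 36 = 85
W = (1/2)*3*85 = 255/2 J

255/2 J


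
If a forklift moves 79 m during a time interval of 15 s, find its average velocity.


Given: distance d = 79 m, time t = 15 s
Using v = d / t
v = 79 / 15
v = 79/15 m/s

79/15 m/s


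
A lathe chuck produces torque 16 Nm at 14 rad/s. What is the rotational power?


Given: tau = 16 Nm, omega = 14 rad/s
Using P = tau * omega
P = 16 * 14
P = 224 W

224 W


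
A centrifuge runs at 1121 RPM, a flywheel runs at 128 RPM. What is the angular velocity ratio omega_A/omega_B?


Given: RPM_A = 1121, RPM_B = 128
omega = 2*pi*RPM/60, so omega_A/omega_B = RPM_A / RPM_B
omega_A/omega_B = 1121 / 128
omega_A/omega_B = 1121/128

1121/128


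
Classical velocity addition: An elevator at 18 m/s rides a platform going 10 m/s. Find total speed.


Given: object velocity = 18 m/s, platform velocity = 10 m/s (same direction)
Using classical velocity addition: v_total = v_object + v_platform
v_total = 18 + 10
v_total = 28 m/s

28 m/s


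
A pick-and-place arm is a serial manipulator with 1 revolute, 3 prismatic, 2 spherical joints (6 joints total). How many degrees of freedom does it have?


Given: serial robot with 1 revolute, 3 prismatic, 2 spherical joints
DOF contribution per joint type: revolute=1, prismatic=1, spherical=3, fixed=0
DOF = 1*1 + 3*1 + 2*3
DOF = 10

10


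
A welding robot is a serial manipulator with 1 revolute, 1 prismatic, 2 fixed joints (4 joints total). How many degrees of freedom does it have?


Given: serial robot with 1 revolute, 1 prismatic, 2 fixed joints
DOF contribution per joint type: revolute=1, prismatic=1, spherical=3, fixed=0
DOF = 1*1 + 1*1 + 2*0
DOF = 2

2


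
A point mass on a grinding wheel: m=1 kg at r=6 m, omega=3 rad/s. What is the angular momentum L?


Given: m = 1 kg, r = 6 m, omega = 3 rad/s
For a point mass: I = m*r^2
I = 1*6^2 = 1*36 = 36
L = I*omega = 36*3
L = 108 kg*m^2/s

108 kg*m^2/s


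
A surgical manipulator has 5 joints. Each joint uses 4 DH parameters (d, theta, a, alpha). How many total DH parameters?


Given: 5 joints, 4 DH parameters per joint (d, theta, a, alpha)
Total DH parameters = number_of_joints * 4
Total = 5 * 4
Total = 20

20


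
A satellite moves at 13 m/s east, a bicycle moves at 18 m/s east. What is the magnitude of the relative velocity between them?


Given: v_A = 13 m/s east, v_B = 18 m/s east
Both move in the same direction; relative speed = |v_A - v_B|
|13 - 18| = |-5|
= 5 m/s

5 m/s


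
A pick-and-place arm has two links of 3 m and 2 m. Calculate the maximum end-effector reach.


Given: L1 = 3 m, L2 = 2 m
For a 2-link planar arm, max reach = L1 + L2 (fully extended)
Max reach = 3 + 2
Max reach = 5 m

5 m


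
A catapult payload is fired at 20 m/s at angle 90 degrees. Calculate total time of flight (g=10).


Given: v0 = 20 m/s, theta = 90 deg, g = 10 m/s^2
sin(90) = 1
Using T = 2*v0*sin(theta) / g
T = 2*20*1 / 10
T = 40 / 10
T = 4 s

4 s


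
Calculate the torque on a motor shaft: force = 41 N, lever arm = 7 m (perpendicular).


Given: F = 41 N, r = 7 m, angle = 90 deg (perpendicular)
Using tau = F * r * sin(90)
sin(90) = 1
tau = 41 * 7 * 1
tau = 287 Nm

287 Nm


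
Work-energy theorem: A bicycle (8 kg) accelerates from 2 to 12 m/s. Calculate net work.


Given: m = 8 kg, v0 = 2 m/s, v = 12 m/s
Using W = (1/2)*m*(v^2 - v0^2)
v^2 = 12^2 = 144
v0^2 = 2^2 = 4
v^2 - v0^2 = 144 - 4 = 140
W = (1/2)*8*140 = 560 J

560 J


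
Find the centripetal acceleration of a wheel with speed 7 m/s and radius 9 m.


Given: v = 7 m/s, r = 9 m
Using a_c = v^2 / r
a_c = 7^2 / 9
a_c = 49 / 9
a_c = 49/9 m/s^2

49/9 m/s^2


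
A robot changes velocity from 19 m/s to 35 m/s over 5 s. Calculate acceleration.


Given: initial velocity v0 = 19 m/s, final velocity v = 35 m/s, time t = 5 s
Using a = (v - v0) / t
a = (35 - 19) / 5
a = 16 / 5
a = 16/5 m/s^2

16/5 m/s^2


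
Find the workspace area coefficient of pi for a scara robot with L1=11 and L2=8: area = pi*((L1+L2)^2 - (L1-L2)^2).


Given: L1 = 11, L2 = 8
(L1+L2)^2 = (19)^2 = 361
(L1-L2)^2 = (3)^2 = 9
Difference = 361 - 9 = 352
This equals 4*L1*L2 = 4*11*8 = 352
Workspace area = 352*pi

352


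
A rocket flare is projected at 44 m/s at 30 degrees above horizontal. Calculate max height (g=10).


Given: v0 = 44 m/s, theta = 30 deg, g = 10 m/s^2
sin^2(30) = 1/4
Using H = v0^2 * sin^2(theta) / (2*g)
H = 44^2 * 1/4 / (2*10)
H = 1936 * 1/4 / 20
H = 484 / 20
H = 121/5 m

121/5 m


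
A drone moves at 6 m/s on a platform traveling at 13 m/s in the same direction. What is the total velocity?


Given: object velocity = 6 m/s, platform velocity = 13 m/s (same direction)
Using classical velocity addition: v_total = v_object + v_platform
v_total = 6 + 13
v_total = 19 m/s

19 m/s


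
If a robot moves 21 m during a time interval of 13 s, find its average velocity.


Given: distance d = 21 m, time t = 13 s
Using v = d / t
v = 21 / 13
v = 21/13 m/s

21/13 m/s


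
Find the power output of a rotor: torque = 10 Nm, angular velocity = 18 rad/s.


Given: tau = 10 Nm, omega = 18 rad/s
Using P = tau * omega
P = 10 * 18
P = 180 W

180 W


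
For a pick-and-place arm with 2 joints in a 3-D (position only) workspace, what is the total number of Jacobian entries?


Given: task space dimension = 3, joints = 2
Jacobian is a 3 x 2 matrix
Total entries = rows * columns
Total = 3 * 2
Total = 6

6


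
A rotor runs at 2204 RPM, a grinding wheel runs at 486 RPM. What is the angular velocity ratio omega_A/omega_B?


Given: RPM_A = 2204, RPM_B = 486
omega = 2*pi*RPM/60, so omega_A/omega_B = RPM_A / RPM_B
omega_A/omega_B = 2204 / 486
omega_A/omega_B = 1102/243

1102/243


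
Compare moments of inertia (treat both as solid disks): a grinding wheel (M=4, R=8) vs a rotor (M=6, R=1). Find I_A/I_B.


Given: M1=4 kg, R1=8 m, M2=6 kg, R2=1 m
For a disk: I = (1/2)*M*R^2, so I_A/I_B = (M1*R1^2)/(M2*R2^2)
M1*R1^2 = 4*64 = 256
M2*R2^2 = 6*1 = 6
I_A/I_B = 256/6 = 128/3

128/3


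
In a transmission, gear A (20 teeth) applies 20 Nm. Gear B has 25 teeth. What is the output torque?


Given: N1 = 20, N2 = 25, T1 = 20 Nm
Using T2/T1 = N2/N1
T2 = T1 * N2 / N1
T2 = 20 * 25 / 20
T2 = 500 / 20
T2 = 25 Nm

25 Nm


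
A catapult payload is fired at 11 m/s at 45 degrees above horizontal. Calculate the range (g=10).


Given: v0 = 11 m/s, theta = 45 deg, g = 10 m/s^2
sin(2*45) = sin(90) = 1
Using R = v0^2 * sin(2*theta) / g
R = 11^2 * 1 / 10
R = 121 / 10
R = 121/10 m

121/10 m


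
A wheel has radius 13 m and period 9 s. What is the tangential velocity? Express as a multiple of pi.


Given: radius r = 13 m, period T = 9 s
Using v = 2*pi*r / T
v = 2*pi*13 / 9
v = 26*pi / 9
v = 26/9*pi m/s

26/9*pi m/s


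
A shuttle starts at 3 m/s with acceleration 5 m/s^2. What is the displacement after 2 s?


Given: v0 = 3 m/s, a = 5 m/s^2, t = 2 s
Using s = v0*t + (1/2)*a*t^2
s = 3*2 + (1/2)*5*2^2
s = 6 + (1/2)*20
s = 6 + 10
s = 16

16 m


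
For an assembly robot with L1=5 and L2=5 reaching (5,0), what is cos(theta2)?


Given: L1 = 5, L2 = 5, target (x, y) = (5, 0)
Using cos(theta2) = (x^2 + y^2 - L1^2 - L2^2) / (2*L1*L2)
x^2 + y^2 = 5^2 + 0 = 25
L1^2 + L2^2 = 25 + 25 = 50
Numerator = 25 - 50 = -25
Denominator = 2*5*5 = 50
cos(theta2) = -25/50 = -1/2

-1/2


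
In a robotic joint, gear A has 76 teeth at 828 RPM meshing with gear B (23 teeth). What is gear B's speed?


Given: N1 = 76 teeth, w1 = 828 RPM, N2 = 23 teeth
Using N1*w1 = N2*w2
w2 = N1*w1 / N2
w2 = 76*828 / 23
w2 = 62928 / 23
w2 = 2736 RPM

2736 RPM


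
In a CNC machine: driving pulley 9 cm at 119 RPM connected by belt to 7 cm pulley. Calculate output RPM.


Given: D1 = 9 cm, w1 = 119 RPM, D2 = 7 cm
Using D1*w1 = D2*w2
w2 = D1*w1 / D2
w2 = 9*119 / 7
w2 = 1071 / 7
w2 = 153 RPM

153 RPM


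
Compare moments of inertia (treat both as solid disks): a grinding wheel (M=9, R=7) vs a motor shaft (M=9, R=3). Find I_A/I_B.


Given: M1=9 kg, R1=7 m, M2=9 kg, R2=3 m
For a disk: I = (1/2)*M*R^2, so I_A/I_B = (M1*R1^2)/(M2*R2^2)
M1*R1^2 = 9*49 = 441
M2*R2^2 = 9*9 = 81
I_A/I_B = 441/81 = 49/9

49/9


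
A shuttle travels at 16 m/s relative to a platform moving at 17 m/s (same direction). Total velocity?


Given: object velocity = 16 m/s, platform velocity = 17 m/s (same direction)
Using classical velocity addition: v_total = v_object + v_platform
v_total = 16 + 17
v_total = 33 m/s

33 m/s


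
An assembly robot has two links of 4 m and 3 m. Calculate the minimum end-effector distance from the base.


Given: L1 = 4 m, L2 = 3 m
For a 2-link planar arm, min reach = |L1 - L2| (second link folded back)
Min reach = |4 - 3|
Min reach = 1 m

1 m


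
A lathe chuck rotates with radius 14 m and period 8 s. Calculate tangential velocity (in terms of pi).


Given: radius r = 14 m, period T = 8 s
Using v = 2*pi*r / T
v = 2*pi*14 / 8
v = 28*pi / 8
v = 7/2*pi m/s

7/2*pi m/s


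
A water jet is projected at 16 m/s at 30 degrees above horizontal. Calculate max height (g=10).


Given: v0 = 16 m/s, theta = 30 deg, g = 10 m/s^2
sin^2(30) = 1/4
Using H = v0^2 * sin^2(theta) / (2*g)
H = 16^2 * 1/4 / (2*10)
H = 256 * 1/4 / 20
H = 64 / 20
H = 16/5 m

16/5 m


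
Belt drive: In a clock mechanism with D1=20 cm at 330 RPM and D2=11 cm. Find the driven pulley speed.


Given: D1 = 20 cm, w1 = 330 RPM, D2 = 11 cm
Using D1*w1 = D2*w2
w2 = D1*w1 / D2
w2 = 20*330 / 11
w2 = 6600 / 11
w2 = 600 RPM

600 RPM


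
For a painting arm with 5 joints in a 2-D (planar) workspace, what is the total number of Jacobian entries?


Given: task space dimension = 2, joints = 5
Jacobian is a 2 x 5 matrix
Total entries = rows * columns
Total = 2 * 5
Total = 10

10


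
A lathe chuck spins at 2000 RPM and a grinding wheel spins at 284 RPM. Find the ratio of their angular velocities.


Given: RPM_A = 2000, RPM_B = 284
omega = 2*pi*RPM/60, so omega_A/omega_B = RPM_A / RPM_B
omega_A/omega_B = 2000 / 284
omega_A/omega_B = 500/71

500/71


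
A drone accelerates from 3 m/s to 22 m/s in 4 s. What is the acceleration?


Given: initial velocity v0 = 3 m/s, final velocity v = 22 m/s, time t = 4 s
Using a = (v - v0) / t
a = (22 - 3) / 4
a = 19 / 4
a = 19/4 m/s^2

19/4 m/s^2


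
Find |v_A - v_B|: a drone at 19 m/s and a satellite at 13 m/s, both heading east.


Given: v_A = 19 m/s east, v_B = 13 m/s east
Both move in the same direction; relative speed = |v_A - v_B|
|19 - 13| = |6|
= 6 m/s

6 m/s


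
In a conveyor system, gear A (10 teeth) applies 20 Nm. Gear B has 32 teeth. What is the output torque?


Given: N1 = 10, N2 = 32, T1 = 20 Nm
Using T2/T1 = N2/N1
T2 = T1 * N2 / N1
T2 = 20 * 32 / 10
T2 = 640 / 10
T2 = 64 Nm

64 Nm


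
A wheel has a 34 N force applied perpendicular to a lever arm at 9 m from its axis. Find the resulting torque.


Given: F = 34 N, r = 9 m, angle = 90 deg (perpendicular)
Using tau = F * r * sin(90)
sin(90) = 1
tau = 34 * 9 * 1
tau = 306 Nm

306 Nm


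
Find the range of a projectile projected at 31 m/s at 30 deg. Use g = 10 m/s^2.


Given: v0 = 31 m/s, theta = 30 deg, g = 10 m/s^2
sin(2*30) = sin(60) = sqrt(3)/2
Using R = v0^2 * sin(2*theta) / g
R = 31^2 * (sqrt(3)/2) / 10
R = 961 * sqrt(3) / 20
R = 961/20*sqrt(3) m

961/20*sqrt(3) m


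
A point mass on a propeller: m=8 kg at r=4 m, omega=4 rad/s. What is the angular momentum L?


Given: m = 8 kg, r = 4 m, omega = 4 rad/s
For a point mass: I = m*r^2
I = 8*4^2 = 8*16 = 128
L = I*omega = 128*4
L = 512 kg*m^2/s

512 kg*m^2/s


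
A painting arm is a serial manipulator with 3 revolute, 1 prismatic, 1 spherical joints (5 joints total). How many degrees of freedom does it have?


Given: serial robot with 3 revolute, 1 prismatic, 1 spherical joints
DOF contribution per joint type: revolute=1, prismatic=1, spherical=3, fixed=0
DOF = 3*1 + 1*1 + 1*3
DOF = 7

7


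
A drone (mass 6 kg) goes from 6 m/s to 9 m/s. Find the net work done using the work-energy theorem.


Given: m = 6 kg, v0 = 6 m/s, v = 9 m/s
Using W = (1/2)*m*(v^2 - v0^2)
v^2 = 9^2 = 81
v0^2 = 6^2 = 36
v^2 - v0^2 = 81 - 36 = 45
W = (1/2)*6*45 = 135 J

135 J


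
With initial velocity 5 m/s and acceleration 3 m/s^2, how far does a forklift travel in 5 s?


Given: v0 = 5 m/s, a = 3 m/s^2, t = 5 s
Using s = v0*t + (1/2)*a*t^2
s = 5*5 + (1/2)*3*5^2
s = 25 + (1/2)*75
s = 25 + 75/2
s = 125/2

125/2 m
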